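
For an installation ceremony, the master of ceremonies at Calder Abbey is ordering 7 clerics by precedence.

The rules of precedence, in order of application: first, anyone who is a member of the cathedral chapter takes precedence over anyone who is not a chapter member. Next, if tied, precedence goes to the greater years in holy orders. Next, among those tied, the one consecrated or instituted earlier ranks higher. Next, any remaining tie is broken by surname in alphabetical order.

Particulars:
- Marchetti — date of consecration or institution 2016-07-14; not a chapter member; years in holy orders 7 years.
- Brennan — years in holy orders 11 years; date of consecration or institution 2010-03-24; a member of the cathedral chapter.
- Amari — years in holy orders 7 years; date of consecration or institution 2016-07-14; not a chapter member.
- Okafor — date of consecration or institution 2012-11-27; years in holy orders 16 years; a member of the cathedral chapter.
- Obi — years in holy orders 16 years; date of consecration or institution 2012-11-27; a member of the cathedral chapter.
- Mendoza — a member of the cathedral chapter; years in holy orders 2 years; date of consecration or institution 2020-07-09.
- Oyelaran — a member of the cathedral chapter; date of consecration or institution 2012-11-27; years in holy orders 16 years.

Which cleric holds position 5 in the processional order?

Mendoza

By the first rule: Obi, Okafor, Oyelaran, Brennan and Mendoza (each a member of the cathedral chapter); then Amari and Marchetti (both not a chapter member).
Among Obi, Okafor, Oyelaran, Brennan and Mendoza, by years in holy orders (higher first): Obi, Okafor and Oyelaran (16 years) before Brennan (11 years) before Mendoza (2 years).
Obi, Okafor and Oyelaran all have date of consecration or institution 2012-11-27, so the next rule applies.
Among Obi, Okafor and Oyelaran, alphabetically by surname: Obi before Okafor before Oyelaran.
Amari and Marchetti both have years in holy orders 7 years, so the next rule applies.
Amari and Marchetti both have date of consecration or institution 2016-07-14, so the next rule applies.
Among Amari and Marchetti, alphabetically by surname: Amari before Marchetti.
Order: Obi, Okafor, Oyelaran, Brennan, Mendoza, Amari, Marchetti.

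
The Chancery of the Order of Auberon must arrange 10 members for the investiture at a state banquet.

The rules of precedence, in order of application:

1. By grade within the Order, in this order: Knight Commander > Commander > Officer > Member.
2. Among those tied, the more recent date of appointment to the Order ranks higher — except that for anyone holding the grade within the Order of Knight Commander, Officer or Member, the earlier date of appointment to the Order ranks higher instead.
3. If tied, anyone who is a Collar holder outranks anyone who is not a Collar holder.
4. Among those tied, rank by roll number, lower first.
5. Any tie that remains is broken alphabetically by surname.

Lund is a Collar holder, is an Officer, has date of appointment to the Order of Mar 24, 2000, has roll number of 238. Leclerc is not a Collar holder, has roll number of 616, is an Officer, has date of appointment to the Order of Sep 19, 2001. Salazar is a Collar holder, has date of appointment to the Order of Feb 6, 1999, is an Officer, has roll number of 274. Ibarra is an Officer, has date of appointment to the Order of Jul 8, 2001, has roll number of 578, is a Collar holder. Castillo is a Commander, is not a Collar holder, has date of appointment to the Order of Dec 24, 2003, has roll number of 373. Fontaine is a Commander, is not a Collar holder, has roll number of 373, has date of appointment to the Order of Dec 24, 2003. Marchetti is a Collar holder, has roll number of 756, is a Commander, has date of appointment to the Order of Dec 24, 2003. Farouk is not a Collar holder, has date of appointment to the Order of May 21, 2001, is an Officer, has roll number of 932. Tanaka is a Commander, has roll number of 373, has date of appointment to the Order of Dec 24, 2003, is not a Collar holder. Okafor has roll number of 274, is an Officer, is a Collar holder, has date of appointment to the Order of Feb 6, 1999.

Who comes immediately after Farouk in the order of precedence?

By grade within the Order: Marchetti, Castillo, Fontaine and Tanaka (Commander); then Okafor, Salazar, Lund, Farouk, Ibarra and Leclerc (Officer).
Marchetti, Castillo, Fontaine and Tanaka all have date of appointment to the Order Dec 24, 2003, so the next rule applies.
Among Marchetti, Castillo, Fontaine and Tanaka, a Collar holder before not a Collar holder: Marchetti (a Collar holder) before Castillo, Fontaine and Tanaka (not a Collar holder).
Castillo, Fontaine and Tanaka all have roll number 373, so the next rule applies.
Among Castillo, Fontaine and Tanaka, alphabetically by surname: Castillo before Fontaine before Tanaka.
Among Okafor, Salazar, Lund, Farouk, Ibarra and Leclerc, by date of appointment to the Order (earlier first) (reversed rule for this group): Okafor and Salazar (Feb 6, 1999) before Lund (Mar 24, 2000) before Farouk (May 21, 2001) before Ibarra (Jul 8, 2001) before Leclerc (Sep 19, 2001).
Okafor and Salazar are each a Collar holder, so the next rule applies.
Okafor and Salazar both have roll number 274, so the next rule applies.
Among Okafor and Salazar, alphabetically by surname: Okafor before Salazar.
Order: Marchetti, Castillo, Fontaine, Tanaka, Okafor, Salazar, Lund, Farouk, Ibarra, Leclerc.

Ibarra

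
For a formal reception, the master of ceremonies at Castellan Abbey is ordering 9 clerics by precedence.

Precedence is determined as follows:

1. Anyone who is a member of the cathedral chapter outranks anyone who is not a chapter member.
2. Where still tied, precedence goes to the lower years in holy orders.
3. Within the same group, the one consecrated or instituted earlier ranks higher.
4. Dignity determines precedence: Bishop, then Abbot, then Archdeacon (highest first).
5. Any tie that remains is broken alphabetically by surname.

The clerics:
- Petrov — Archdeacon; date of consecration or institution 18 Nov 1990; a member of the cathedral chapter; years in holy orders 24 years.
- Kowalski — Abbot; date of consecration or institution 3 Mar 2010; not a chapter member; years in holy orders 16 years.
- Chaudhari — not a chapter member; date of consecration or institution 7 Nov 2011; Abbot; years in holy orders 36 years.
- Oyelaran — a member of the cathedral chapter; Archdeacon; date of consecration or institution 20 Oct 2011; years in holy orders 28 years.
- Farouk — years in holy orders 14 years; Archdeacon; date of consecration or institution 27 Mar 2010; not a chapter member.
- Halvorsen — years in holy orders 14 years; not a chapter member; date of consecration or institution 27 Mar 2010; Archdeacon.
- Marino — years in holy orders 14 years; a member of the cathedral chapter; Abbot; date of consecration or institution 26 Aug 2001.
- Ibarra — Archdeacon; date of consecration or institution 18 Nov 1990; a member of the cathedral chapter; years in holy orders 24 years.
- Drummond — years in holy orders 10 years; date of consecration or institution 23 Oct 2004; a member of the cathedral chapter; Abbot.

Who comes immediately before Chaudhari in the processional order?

Kowalski

By the first rule: Drummond, Marino, Ibarra, Petrov and Oyelaran (each a member of the cathedral chapter); then Farouk, Halvorsen, Kowalski and Chaudhari (each not a chapter member).
Among Drummond, Marino, Ibarra, Petrov and Oyelaran, by years in holy orders (lower first): Drummond (10 years) before Marino (14 years) before Ibarra and Petrov (24 years) before Oyelaran (28 years).
Ibarra and Petrov both have date of consecration or institution 18 Nov 1990, so the next rule applies.
Ibarra and Petrov are each Archdeacon, so the next rule applies.
Among Ibarra and Petrov, alphabetically by surname: Ibarra before Petrov.
Among Farouk, Halvorsen, Kowalski and Chaudhari, by years in holy orders (lower first): Farouk and Halvorsen (14 years) before Kowalski (16 years) before Chaudhari (36 years).
Farouk and Halvorsen both have date of consecration or institution 27 Mar 2010, so the next rule applies.
Farouk and Halvorsen are each Archdeacon, so the next rule applies.
Among Farouk and Halvorsen, alphabetically by surname: Farouk before Halvorsen.
Order: Drummond, Marino, Ibarra, Petrov, Oyelaran, Farouk, Halvorsen, Kowalski, Chaudhari.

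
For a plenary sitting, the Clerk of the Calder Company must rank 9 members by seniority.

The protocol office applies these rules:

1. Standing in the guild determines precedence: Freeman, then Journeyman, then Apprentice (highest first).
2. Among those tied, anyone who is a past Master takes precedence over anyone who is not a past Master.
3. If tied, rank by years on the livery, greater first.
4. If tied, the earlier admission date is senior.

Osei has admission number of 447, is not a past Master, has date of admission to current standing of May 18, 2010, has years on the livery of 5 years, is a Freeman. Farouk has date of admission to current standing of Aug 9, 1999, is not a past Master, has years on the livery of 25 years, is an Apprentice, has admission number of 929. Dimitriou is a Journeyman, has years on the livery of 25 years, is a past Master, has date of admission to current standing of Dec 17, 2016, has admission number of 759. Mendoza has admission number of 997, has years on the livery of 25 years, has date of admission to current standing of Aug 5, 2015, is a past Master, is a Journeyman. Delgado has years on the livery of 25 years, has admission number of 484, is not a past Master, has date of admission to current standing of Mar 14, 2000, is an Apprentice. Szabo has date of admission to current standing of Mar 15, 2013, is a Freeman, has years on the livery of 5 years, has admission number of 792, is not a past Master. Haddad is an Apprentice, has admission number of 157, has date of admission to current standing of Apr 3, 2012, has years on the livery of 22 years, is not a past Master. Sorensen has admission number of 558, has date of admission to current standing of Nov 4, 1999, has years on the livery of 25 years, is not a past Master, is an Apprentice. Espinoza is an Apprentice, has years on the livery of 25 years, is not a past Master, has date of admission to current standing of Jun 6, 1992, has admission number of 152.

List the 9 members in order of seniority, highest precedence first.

By standing in the guild: Osei and Szabo (Freeman); then Mendoza and Dimitriou (Journeyman); then Espinoza, Farouk, Sorensen, Delgado and Haddad (Apprentice).
Osei and Szabo are each not a past Master, so the next rule applies.
Osei and Szabo both have years on the livery 5 years, so the next rule applies.
Among Osei and Szabo, by date of admission to current standing (earlier first): Osei (May 18, 2010) before Szabo (Mar 15, 2013).
Mendoza and Dimitriou are each a past Master, so the next rule applies.
Mendoza and Dimitriou both have years on the livery 25 years, so the next rule applies.
Among Mendoza and Dimitriou, by date of admission to current standing (earlier first): Mendoza (Aug 5, 2015) before Dimitriou (Dec 17, 2016).
Espinoza, Farouk, Sorensen, Delgado and Haddad are each not a past Master, so the next rule applies.
Among Espinoza, Farouk, Sorensen, Delgado and Haddad, by years on the livery (higher first): Espinoza, Farouk, Sorensen and Delgado (25 years) before Haddad (22 years).
Among Espinoza, Farouk, Sorensen and Delgado, by date of admission to current standing (earlier first): Espinoza (Jun 6, 1992) before Farouk (Aug 9, 1999) before Sorensen (Nov 4, 1999) before Delgado (Mar 14, 2000).
Full order: Osei, Szabo, Mendoza, Dimitriou, Espinoza, Farouk, Sorensen, Delgado, Haddad.

Osei, Szabo, Mendoza, Dimitriou, Espinoza, Farouk, Sorensen, Delgado, Haddad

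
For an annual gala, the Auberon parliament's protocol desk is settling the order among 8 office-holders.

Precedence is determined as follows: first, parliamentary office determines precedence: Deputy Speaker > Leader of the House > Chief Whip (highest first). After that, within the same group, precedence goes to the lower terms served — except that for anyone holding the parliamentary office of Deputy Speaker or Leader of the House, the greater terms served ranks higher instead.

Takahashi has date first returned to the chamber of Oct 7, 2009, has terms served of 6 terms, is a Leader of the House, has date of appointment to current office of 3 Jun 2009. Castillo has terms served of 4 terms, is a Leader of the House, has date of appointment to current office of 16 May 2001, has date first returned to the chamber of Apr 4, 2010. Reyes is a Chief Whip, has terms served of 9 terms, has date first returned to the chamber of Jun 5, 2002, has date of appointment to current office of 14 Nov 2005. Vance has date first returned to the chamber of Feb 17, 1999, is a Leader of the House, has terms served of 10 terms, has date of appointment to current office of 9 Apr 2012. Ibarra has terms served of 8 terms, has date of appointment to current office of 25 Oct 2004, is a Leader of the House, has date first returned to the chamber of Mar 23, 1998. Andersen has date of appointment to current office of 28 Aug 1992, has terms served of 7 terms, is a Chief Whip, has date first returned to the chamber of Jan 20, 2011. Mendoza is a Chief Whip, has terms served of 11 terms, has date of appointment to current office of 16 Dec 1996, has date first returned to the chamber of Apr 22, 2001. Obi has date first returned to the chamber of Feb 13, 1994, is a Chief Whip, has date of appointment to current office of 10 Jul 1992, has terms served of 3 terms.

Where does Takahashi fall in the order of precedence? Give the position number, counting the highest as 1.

By parliamentary office: Vance, Ibarra, Takahashi and Castillo (Leader of the House); then Obi, Andersen, Reyes and Mendoza (Chief Whip).
Among Vance, Ibarra, Takahashi and Castillo, by terms served (higher first) (reversed rule for this group): Vance (10 terms) before Ibarra (8 terms) before Takahashi (6 terms) before Castillo (4 terms).
Among Obi, Andersen, Reyes and Mendoza, by terms served (lower first): Obi (3 terms) before Andersen (7 terms) before Reyes (9 terms) before Mendoza (11 terms).
Order: Vance, Ibarra, Takahashi, Castillo, Obi, Andersen, Reyes, Mendoza. So position 3.

3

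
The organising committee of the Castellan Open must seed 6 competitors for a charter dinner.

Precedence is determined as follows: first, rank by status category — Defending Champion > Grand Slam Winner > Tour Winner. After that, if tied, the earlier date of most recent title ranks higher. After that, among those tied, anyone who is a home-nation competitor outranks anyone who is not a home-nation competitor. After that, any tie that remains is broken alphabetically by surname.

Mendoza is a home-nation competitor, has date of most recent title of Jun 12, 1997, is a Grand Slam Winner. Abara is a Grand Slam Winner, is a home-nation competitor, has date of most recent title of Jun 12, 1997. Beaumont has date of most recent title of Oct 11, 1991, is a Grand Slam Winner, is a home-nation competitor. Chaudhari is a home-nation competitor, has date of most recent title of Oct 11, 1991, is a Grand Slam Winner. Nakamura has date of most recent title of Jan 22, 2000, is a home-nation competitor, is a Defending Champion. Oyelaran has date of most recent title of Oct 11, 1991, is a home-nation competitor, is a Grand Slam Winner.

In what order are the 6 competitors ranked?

By status category: Nakamura (Defending Champion); then Beaumont, Chaudhari, Oyelaran, Abara and Mendoza (Grand Slam Winner).
Among Beaumont, Chaudhari, Oyelaran, Abara and Mendoza, by date of most recent title (earlier first): Beaumont, Chaudhari and Oyelaran (Oct 11, 1991) before Abara and Mendoza (Jun 12, 1997).
Beaumont, Chaudhari and Oyelaran are each a home-nation competitor, so the next rule applies.
Among Beaumont, Chaudhari and Oyelaran, alphabetically by surname: Beaumont before Chaudhari before Oyelaran.
Abara and Mendoza are each a home-nation competitor, so the next rule applies.
Among Abara and Mendoza, alphabetically by surname: Abara before Mendoza.
Full order: Nakamura, Beaumont, Chaudhari, Oyelaran, Abara, Mendoza.

Nakamura, Beaumont, Chaudhari, Oyelaran, Abara, Mendoza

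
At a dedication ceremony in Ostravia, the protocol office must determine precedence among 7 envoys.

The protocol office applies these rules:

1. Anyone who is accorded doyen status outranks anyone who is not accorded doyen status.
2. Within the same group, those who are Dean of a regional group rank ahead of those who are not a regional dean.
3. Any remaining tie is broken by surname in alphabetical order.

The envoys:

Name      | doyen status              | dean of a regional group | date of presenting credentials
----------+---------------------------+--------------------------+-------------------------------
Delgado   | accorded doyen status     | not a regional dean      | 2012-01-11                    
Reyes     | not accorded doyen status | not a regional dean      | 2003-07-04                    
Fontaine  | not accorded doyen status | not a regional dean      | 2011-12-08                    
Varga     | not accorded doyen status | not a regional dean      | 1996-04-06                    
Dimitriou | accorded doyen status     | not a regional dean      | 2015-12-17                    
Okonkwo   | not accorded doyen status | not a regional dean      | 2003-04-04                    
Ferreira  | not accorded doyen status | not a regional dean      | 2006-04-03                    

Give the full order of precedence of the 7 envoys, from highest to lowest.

Delgado, Dimitriou, Ferreira, Fontaine, Okonkwo, Reyes, Varga

By the first rule: Delgado and Dimitriou (both accorded doyen status); then Ferreira, Fontaine, Okonkwo, Reyes and Varga (each not accorded doyen status).
Delgado and Dimitriou are each not a regional dean, so the next rule applies.
Among Delgado and Dimitriou, alphabetically by surname: Delgado before Dimitriou.
Ferreira, Fontaine, Okonkwo, Reyes and Varga are each not a regional dean, so the next rule applies.
Among Ferreira, Fontaine, Okonkwo, Reyes and Varga, alphabetically by surname: Ferreira before Fontaine before Okonkwo before Reyes before Varga.
Full order: Delgado, Dimitriou, Ferreira, Fontaine, Okonkwo, Reyes, Varga.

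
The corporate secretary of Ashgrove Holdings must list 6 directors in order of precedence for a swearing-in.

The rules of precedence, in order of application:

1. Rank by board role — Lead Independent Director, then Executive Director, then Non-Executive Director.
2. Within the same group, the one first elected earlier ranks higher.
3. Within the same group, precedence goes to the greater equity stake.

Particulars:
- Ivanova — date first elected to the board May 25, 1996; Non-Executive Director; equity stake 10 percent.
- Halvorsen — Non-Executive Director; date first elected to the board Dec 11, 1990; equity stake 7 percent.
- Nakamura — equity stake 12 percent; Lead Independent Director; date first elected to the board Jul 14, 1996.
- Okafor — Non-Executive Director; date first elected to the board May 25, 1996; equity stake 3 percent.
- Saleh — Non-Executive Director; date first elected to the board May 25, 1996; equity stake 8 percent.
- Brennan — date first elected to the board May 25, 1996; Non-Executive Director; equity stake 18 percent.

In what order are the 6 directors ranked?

By board role: Nakamura (Lead Independent Director); then Halvorsen, Brennan, Ivanova, Saleh and Okafor (Non-Executive Director).
Among Halvorsen, Brennan, Ivanova, Saleh and Okafor, by date first elected to the board (earlier first): Halvorsen (Dec 11, 1990) before Brennan, Ivanova, Saleh and Okafor (May 25, 1996).
Among Brennan, Ivanova, Saleh and Okafor, by equity stake (higher first): Brennan (18 percent) before Ivanova (10 percent) before Saleh (8 percent) before Okafor (3 percent).
Full order: Nakamura, Halvorsen, Brennan, Ivanova, Saleh, Okafor.

Nakamura, Halvorsen, Brennan, Ivanova, Saleh, Okafor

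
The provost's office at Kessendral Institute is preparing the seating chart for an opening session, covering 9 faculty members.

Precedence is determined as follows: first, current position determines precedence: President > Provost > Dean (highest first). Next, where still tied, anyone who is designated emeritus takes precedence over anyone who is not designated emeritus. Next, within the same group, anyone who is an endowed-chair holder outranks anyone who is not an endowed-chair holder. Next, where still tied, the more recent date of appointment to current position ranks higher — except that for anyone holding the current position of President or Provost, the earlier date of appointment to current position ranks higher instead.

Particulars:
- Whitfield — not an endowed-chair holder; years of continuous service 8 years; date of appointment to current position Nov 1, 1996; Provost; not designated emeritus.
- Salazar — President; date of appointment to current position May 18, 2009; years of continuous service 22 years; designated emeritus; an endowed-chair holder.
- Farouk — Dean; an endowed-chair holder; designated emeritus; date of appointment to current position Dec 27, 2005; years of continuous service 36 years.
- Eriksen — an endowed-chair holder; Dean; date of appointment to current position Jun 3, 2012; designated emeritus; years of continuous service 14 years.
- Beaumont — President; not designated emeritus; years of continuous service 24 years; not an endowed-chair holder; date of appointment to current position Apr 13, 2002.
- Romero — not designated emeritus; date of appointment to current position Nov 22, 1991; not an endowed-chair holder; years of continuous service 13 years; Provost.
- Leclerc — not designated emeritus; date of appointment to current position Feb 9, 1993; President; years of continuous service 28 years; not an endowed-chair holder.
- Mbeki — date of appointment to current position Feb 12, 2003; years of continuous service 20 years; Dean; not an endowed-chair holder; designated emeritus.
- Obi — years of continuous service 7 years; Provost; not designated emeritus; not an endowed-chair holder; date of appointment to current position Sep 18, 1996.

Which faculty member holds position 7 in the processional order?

Eriksen

By current position: Salazar, Leclerc and Beaumont (President); then Romero, Obi and Whitfield (Provost); then Eriksen, Farouk and Mbeki (Dean).
Among Salazar, Leclerc and Beaumont, designated emeritus before not designated emeritus: Salazar (designated emeritus) before Leclerc and Beaumont (not designated emeritus).
Leclerc and Beaumont are each not an endowed-chair holder, so the next rule applies.
Among Leclerc and Beaumont, by date of appointment to current position (earlier first) (reversed rule for this group): Leclerc (Feb 9, 1993) before Beaumont (Apr 13, 2002).
Romero, Obi and Whitfield are each not designated emeritus, so the next rule applies.
Romero, Obi and Whitfield are each not an endowed-chair holder, so the next rule applies.
Among Romero, Obi and Whitfield, by date of appointment to current position (earlier first) (reversed rule for this group): Romero (Nov 22, 1991) before Obi (Sep 18, 1996) before Whitfield (Nov 1, 1996).
Eriksen, Farouk and Mbeki are each designated emeritus, so the next rule applies.
Among Eriksen, Farouk and Mbeki, an endowed-chair holder before not an endowed-chair holder: Eriksen and Farouk (an endowed-chair holder) before Mbeki (not an endowed-chair holder).
Among Eriksen and Farouk, by date of appointment to current position (later first): Eriksen (Jun 3, 2012) before Farouk (Dec 27, 2005).
Order: Salazar, Leclerc, Beaumont, Romero, Obi, Whitfield, Eriksen, Farouk, Mbeki.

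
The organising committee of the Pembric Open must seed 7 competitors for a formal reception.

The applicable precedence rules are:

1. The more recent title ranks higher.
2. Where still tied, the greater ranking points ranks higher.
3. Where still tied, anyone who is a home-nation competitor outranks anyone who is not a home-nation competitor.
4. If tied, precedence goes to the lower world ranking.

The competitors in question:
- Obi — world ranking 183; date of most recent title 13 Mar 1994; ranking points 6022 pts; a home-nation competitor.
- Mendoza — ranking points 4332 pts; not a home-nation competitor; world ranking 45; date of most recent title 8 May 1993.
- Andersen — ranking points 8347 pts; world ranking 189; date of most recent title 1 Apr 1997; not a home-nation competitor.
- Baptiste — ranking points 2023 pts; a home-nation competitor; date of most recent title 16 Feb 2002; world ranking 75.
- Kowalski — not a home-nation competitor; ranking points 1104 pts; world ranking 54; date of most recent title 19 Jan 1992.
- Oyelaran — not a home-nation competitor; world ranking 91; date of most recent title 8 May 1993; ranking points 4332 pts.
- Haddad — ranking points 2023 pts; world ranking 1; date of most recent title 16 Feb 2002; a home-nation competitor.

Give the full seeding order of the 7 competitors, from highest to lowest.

By date of most recent title (later first): Haddad and Baptiste (both 16 Feb 2002); then Andersen (1 Apr 1997); then Obi (13 Mar 1994); then Mendoza and Oyelaran (both 8 May 1993); then Kowalski (19 Jan 1992).
Haddad and Baptiste both have ranking points 2023 pts, so the next rule applies.
Haddad and Baptiste are each a home-nation competitor, so the next rule applies.
Among Haddad and Baptiste, by world ranking (lower first): Haddad (1) before Baptiste (75).
Mendoza and Oyelaran both have ranking points 4332 pts, so the next rule applies.
Mendoza and Oyelaran are each not a home-nation competitor, so the next rule applies.
Among Mendoza and Oyelaran, by world ranking (lower first): Mendoza (45) before Oyelaran (91).
Full order: Haddad, Baptiste, Andersen, Obi, Mendoza, Oyelaran, Kowalski.

Haddad, Baptiste, Andersen, Obi, Mendoza, Oyelaran, Kowalski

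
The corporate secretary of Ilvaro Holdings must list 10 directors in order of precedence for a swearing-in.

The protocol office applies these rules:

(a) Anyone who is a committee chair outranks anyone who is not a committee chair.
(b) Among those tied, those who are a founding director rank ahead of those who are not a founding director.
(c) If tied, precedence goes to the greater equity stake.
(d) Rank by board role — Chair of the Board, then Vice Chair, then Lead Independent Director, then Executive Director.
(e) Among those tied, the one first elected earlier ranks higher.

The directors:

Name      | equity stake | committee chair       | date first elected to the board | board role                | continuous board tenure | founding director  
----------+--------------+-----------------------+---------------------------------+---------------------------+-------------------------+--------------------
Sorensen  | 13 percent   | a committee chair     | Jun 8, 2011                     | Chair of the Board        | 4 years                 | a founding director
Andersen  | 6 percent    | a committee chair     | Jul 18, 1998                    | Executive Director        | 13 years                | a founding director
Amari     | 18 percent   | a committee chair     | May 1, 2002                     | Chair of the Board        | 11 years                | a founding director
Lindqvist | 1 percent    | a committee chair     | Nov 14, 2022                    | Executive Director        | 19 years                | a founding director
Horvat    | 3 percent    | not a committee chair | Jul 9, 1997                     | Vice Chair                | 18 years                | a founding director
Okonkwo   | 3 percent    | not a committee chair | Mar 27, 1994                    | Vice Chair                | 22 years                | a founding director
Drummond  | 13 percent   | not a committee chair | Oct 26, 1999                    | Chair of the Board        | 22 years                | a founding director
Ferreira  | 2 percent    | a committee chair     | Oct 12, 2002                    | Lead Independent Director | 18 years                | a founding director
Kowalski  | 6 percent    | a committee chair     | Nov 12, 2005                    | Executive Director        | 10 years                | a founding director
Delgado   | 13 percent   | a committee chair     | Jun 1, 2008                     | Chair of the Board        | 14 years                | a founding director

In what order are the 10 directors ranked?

By the first rule: Amari, Delgado, Sorensen, Andersen, Kowalski, Ferreira and Lindqvist (each a committee chair); then Drummond, Okonkwo and Horvat (each not a committee chair).
Amari, Delgado, Sorensen, Andersen, Kowalski, Ferreira and Lindqvist are each a founding director, so the next rule applies.
Among Amari, Delgado, Sorensen, Andersen, Kowalski, Ferreira and Lindqvist, by equity stake (higher first): Amari (18 percent) before Delgado and Sorensen (13 percent) before Andersen and Kowalski (6 percent) before Ferreira (2 percent) before Lindqvist (1 percent).
Delgado and Sorensen are each Chair of the Board, so the next rule applies.
Among Delgado and Sorensen, by date first elected to the board (earlier first): Delgado (Jun 1, 2008) before Sorensen (Jun 8, 2011).
Andersen and Kowalski are each Executive Director, so the next rule applies.
Among Andersen and Kowalski, by date first elected to the board (earlier first): Andersen (Jul 18, 1998) before Kowalski (Nov 12, 2005).
Drummond, Okonkwo and Horvat are each a founding director, so the next rule applies.
Among Drummond, Okonkwo and Horvat, by equity stake (higher first): Drummond (13 percent) before Okonkwo and Horvat (3 percent).
Okonkwo and Horvat are each Vice Chair, so the next rule applies.
Among Okonkwo and Horvat, by date first elected to the board (earlier first): Okonkwo (Mar 27, 1994) before Horvat (Jul 9, 1997).
Full order: Amari, Delgado, Sorensen, Andersen, Kowalski, Ferreira, Lindqvist, Drummond, Okonkwo, Horvat.

Amari, Delgado, Sorensen, Andersen, Kowalski, Ferreira, Lindqvist, Drummond, Okonkwo, Horvat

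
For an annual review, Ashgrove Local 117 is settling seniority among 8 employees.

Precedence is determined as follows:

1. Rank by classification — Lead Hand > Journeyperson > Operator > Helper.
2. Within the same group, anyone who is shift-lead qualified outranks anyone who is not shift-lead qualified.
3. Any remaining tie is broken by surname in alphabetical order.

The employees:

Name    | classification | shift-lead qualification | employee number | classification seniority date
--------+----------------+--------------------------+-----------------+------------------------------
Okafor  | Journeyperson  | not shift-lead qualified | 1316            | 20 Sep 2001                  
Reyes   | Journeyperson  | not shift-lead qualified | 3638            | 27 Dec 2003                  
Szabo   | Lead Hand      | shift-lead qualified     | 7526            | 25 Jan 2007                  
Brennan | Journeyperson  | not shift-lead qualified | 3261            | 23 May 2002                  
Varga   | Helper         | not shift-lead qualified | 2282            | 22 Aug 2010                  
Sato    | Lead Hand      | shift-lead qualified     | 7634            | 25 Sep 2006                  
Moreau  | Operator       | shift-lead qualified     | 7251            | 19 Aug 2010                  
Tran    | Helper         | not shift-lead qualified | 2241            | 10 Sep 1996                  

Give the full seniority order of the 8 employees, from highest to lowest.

By classification: Sato and Szabo (Lead Hand); then Brennan, Okafor and Reyes (Journeyperson); then Moreau (Operator); then Tran and Varga (Helper).
Sato and Szabo are each shift-lead qualified, so the next rule applies.
Among Sato and Szabo, alphabetically by surname: Sato before Szabo.
Brennan, Okafor and Reyes are each not shift-lead qualified, so the next rule applies.
Among Brennan, Okafor and Reyes, alphabetically by surname: Brennan before Okafor before Reyes.
Tran and Varga are each not shift-lead qualified, so the next rule applies.
Among Tran and Varga, alphabetically by surname: Tran before Varga.
Full order: Sato, Szabo, Brennan, Okafor, Reyes, Moreau, Tran, Varga.

Sato, Szabo, Brennan, Okafor, Reyes, Moreau, Tran, Varga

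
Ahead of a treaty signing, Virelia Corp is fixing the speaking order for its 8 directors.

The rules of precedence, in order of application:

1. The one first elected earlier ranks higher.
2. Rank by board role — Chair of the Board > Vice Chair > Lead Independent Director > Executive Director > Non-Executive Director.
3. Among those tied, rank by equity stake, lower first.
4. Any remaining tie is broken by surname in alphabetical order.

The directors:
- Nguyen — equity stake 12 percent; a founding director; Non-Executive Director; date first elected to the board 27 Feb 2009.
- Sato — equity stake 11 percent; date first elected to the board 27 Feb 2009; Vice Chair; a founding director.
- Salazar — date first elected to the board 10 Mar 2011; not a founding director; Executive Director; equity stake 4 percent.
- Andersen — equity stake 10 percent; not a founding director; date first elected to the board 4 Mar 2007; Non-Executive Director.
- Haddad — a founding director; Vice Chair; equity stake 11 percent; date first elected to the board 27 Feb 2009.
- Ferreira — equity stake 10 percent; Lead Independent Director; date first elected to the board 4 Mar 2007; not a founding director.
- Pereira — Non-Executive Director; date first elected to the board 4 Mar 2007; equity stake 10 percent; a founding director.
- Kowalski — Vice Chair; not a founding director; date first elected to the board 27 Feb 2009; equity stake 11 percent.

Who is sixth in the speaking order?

By date first elected to the board (earlier first): Ferreira, Andersen and Pereira (each 4 Mar 2007); then Haddad, Kowalski, Sato and Nguyen (each 27 Feb 2009); then Salazar (10 Mar 2011).
Among Ferreira, Andersen and Pereira, by board role: Ferreira (Lead Independent Director) before Andersen and Pereira (Non-Executive Director).
Andersen and Pereira both have equity stake 10 percent, so the next rule applies.
Among Andersen and Pereira, alphabetically by surname: Andersen before Pereira.
Among Haddad, Kowalski, Sato and Nguyen, by board role: Haddad, Kowalski and Sato (Vice Chair) before Nguyen (Non-Executive Director).
Haddad, Kowalski and Sato all have equity stake 11 percent, so the next rule applies.
Among Haddad, Kowalski and Sato, alphabetically by surname: Haddad before Kowalski before Sato.
Order: Ferreira, Andersen, Pereira, Haddad, Kowalski, Sato, Nguyen, Salazar.

Sato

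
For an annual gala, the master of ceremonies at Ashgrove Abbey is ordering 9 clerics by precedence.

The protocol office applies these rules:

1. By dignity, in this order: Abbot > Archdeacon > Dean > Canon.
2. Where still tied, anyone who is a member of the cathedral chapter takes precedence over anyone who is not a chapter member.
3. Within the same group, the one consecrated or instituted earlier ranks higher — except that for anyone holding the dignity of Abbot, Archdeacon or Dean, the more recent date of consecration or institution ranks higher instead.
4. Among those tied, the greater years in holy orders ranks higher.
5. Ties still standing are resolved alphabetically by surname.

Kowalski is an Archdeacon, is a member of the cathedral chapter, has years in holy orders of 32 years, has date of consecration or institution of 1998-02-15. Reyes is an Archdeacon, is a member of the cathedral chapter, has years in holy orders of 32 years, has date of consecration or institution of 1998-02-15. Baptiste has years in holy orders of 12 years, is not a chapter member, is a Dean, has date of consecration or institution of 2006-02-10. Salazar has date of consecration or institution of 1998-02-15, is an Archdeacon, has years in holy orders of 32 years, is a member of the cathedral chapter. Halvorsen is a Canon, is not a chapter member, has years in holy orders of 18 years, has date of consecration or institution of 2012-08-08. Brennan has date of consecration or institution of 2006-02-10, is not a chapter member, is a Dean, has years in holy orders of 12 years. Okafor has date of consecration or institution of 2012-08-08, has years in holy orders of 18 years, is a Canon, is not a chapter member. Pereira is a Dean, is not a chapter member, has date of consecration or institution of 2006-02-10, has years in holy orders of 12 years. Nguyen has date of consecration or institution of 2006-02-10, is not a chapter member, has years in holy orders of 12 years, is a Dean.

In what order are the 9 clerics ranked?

By dignity: Kowalski, Reyes and Salazar (Archdeacon); then Baptiste, Brennan, Nguyen and Pereira (Dean); then Halvorsen and Okafor (Canon).
Kowalski, Reyes and Salazar are each a member of the cathedral chapter, so the next rule applies.
Kowalski, Reyes and Salazar all have date of consecration or institution 1998-02-15, so the next rule applies.
Kowalski, Reyes and Salazar all have years in holy orders 32 years, so the next rule applies.
Among Kowalski, Reyes and Salazar, alphabetically by surname: Kowalski before Reyes before Salazar.
Baptiste, Brennan, Nguyen and Pereira are each not a chapter member, so the next rule applies.
Baptiste, Brennan, Nguyen and Pereira all have date of consecration or institution 2006-02-10, so the next rule applies.
Baptiste, Brennan, Nguyen and Pereira all have years in holy orders 12 years, so the next rule applies.
Among Baptiste, Brennan, Nguyen and Pereira, alphabetically by surname: Baptiste before Brennan before Nguyen before Pereira.
Halvorsen and Okafor are each not a chapter member, so the next rule applies.
Halvorsen and Okafor both have date of consecration or institution 2012-08-08, so the next rule applies.
Halvorsen and Okafor both have years in holy orders 18 years, so the next rule applies.
Among Halvorsen and Okafor, alphabetically by surname: Halvorsen before Okafor.
Full order: Kowalski, Reyes, Salazar, Baptiste, Brennan, Nguyen, Pereira, Halvorsen, Okafor.

Kowalski, Reyes, Salazar, Baptiste, Brennan, Nguyen, Pereira, Halvorsen, Okafor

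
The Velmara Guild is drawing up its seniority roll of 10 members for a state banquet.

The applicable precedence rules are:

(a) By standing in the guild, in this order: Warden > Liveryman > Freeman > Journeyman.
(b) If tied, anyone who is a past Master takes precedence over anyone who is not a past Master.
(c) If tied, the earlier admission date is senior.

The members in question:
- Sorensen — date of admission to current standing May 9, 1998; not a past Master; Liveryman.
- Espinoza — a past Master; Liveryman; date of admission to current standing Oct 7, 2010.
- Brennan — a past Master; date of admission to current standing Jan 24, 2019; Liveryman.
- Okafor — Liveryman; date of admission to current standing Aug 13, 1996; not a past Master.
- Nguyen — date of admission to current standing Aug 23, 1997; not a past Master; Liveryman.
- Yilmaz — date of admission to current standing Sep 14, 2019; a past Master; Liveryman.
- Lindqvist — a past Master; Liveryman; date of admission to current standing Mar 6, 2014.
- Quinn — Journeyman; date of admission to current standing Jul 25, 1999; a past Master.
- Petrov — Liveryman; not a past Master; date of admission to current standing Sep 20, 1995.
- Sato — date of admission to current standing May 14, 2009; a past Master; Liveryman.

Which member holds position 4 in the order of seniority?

By standing in the guild: Sato, Espinoza, Lindqvist, Brennan, Yilmaz, Petrov, Okafor, Nguyen and Sorensen (Liveryman); then Quinn (Journeyman).
Among Sato, Espinoza, Lindqvist, Brennan, Yilmaz, Petrov, Okafor, Nguyen and Sorensen, a past Master before not a past Master: Sato, Espinoza, Lindqvist, Brennan and Yilmaz (a past Master) before Petrov, Okafor, Nguyen and Sorensen (not a past Master).
Among Sato, Espinoza, Lindqvist, Brennan and Yilmaz, by date of admission to current standing (earlier first): Sato (May 14, 2009) before Espinoza (Oct 7, 2010) before Lindqvist (Mar 6, 2014) before Brennan (Jan 24, 2019) before Yilmaz (Sep 14, 2019).
Among Petrov, Okafor, Nguyen and Sorensen, by date of admission to current standing (earlier first): Petrov (Sep 20, 1995) before Okafor (Aug 13, 1996) before Nguyen (Aug 23, 1997) before Sorensen (May 9, 1998).
Order: Sato, Espinoza, Lindqvist, Brennan, Yilmaz, Petrov, Okafor, Nguyen, Sorensen, Quinn.

Brennan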